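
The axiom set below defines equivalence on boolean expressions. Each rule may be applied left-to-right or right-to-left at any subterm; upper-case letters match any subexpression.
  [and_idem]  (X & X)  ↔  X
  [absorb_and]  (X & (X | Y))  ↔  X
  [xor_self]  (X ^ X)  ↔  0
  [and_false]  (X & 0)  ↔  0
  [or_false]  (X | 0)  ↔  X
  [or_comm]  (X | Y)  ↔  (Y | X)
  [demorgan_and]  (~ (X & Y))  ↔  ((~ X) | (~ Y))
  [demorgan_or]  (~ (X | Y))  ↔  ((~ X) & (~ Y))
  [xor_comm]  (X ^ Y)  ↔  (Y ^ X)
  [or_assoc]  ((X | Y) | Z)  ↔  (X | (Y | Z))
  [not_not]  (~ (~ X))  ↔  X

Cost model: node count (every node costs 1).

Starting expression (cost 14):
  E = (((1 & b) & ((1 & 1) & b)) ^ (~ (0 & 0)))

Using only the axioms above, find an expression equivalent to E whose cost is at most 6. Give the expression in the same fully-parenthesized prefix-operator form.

step 1: and_idem (→) rewrites (1 & 1) into 1, now (((1 & b) & (1 & b)) ^ (~ (0 & 0)))
step 2: and_idem (→) rewrites (0 & 0) into 0, now (((1 & b) & (1 & b)) ^ (~ 0))
step 3: and_idem (→) rewrites ((1 & b) & (1 & b)) into (1 & b), reaching cost 6 (bound 6)

((1 & b) ^ (~ 0))   [cost 6]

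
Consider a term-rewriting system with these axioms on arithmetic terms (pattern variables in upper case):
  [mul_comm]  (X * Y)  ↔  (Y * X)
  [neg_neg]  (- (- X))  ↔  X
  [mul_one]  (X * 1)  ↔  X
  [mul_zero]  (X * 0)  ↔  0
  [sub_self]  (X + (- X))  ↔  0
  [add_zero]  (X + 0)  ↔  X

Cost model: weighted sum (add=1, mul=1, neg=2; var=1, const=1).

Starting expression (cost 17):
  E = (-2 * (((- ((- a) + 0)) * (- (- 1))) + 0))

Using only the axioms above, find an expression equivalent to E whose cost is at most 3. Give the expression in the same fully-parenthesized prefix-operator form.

(1) ((- a) + 0)  =[add_zero →]=  (- a)    ⊢ (-2 * (((- (- a)) * (- (- 1))) + 0))
(2) (- (- 1))  =[neg_neg →]=  1    ⊢ (-2 * (((- (- a)) * 1) + 0))
(3) (((- (- a)) * 1) + 0)  =[add_zero →]=  ((- (- a)) * 1)    ⊢ (-2 * ((- (- a)) * 1))
(4) ((- (- a)) * 1)  =[mul_one →]=  (- (- a))    ⊢ (-2 * (- (- a)))
(5) (- (- a))  =[neg_neg →]=  a    ⊢ cost 3, within 3

(-2 * a)   [cost 3]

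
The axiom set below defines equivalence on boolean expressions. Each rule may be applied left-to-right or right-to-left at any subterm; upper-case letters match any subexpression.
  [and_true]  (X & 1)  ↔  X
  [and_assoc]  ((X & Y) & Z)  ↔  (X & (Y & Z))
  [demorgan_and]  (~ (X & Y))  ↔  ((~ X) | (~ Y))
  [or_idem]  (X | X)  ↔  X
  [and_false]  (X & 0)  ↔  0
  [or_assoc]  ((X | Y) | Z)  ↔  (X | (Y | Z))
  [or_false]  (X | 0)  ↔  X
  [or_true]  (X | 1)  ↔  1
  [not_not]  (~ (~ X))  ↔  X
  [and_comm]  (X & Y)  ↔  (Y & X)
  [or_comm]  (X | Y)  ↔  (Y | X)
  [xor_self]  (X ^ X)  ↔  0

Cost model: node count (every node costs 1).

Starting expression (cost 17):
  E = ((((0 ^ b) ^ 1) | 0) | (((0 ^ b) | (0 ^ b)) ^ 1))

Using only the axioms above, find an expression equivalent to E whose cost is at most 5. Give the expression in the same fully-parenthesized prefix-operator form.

step 1: or_idem (→) rewrites ((0 ^ b) | (0 ^ b)) into (0 ^ b), now ((((0 ^ b) ^ 1) | 0) | ((0 ^ b) ^ 1))
step 2: or_false (→) rewrites (((0 ^ b) ^ 1) | 0) into ((0 ^ b) ^ 1), now (((0 ^ b) ^ 1) | ((0 ^ b) ^ 1))
step 3: or_idem (→) rewrites (((0 ^ b) ^ 1) | ((0 ^ b) ^ 1)) into ((0 ^ b) ^ 1), reaching cost 5 (bound 5)

((0 ^ b) ^ 1)   [cost 5]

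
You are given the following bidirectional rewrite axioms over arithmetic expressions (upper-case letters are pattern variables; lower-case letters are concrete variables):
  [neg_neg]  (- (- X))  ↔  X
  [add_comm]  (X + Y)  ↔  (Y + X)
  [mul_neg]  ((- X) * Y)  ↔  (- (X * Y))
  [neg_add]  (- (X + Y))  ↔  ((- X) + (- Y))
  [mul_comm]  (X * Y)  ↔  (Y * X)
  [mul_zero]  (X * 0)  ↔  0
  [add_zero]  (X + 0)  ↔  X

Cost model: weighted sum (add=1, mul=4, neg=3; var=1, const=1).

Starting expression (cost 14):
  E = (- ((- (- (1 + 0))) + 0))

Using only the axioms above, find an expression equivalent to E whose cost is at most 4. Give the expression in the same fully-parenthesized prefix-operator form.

(- 1)   [cost 4]

1. [add_zero →] ((- (- (1 + 0))) + 0)  →  (- (- (1 + 0)));  E = (- (- (- (1 + 0))))
2. [add_zero →] (1 + 0)  →  1;  E = (- (- (- 1)))
3. [neg_neg →] (- (- (- 1)))  →  (- 1);  cost 4 ≤ 4, done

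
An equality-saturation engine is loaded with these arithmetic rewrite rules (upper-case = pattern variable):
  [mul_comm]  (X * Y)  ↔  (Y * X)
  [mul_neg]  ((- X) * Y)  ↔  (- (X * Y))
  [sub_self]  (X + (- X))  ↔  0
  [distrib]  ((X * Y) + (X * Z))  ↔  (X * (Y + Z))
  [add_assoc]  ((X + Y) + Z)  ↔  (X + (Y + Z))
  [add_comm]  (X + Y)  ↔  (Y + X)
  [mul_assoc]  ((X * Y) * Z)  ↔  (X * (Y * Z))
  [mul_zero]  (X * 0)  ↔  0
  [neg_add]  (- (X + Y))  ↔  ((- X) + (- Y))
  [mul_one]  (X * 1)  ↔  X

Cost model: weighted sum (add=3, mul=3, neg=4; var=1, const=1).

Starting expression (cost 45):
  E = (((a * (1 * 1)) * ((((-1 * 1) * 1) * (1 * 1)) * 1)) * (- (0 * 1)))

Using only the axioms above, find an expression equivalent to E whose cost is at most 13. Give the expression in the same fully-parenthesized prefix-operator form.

step 1: mul_one (→) rewrites ((-1 * 1) * 1) into (-1 * 1), now (((a * (1 * 1)) * (((-1 * 1) * (1 * 1)) * 1)) * (- (0 * 1)))
step 2: mul_one (→) rewrites (1 * 1) into 1, now (((a * (1 * 1)) * (((-1 * 1) * 1) * 1)) * (- (0 * 1)))
step 3: mul_one (→) rewrites (0 * 1) into 0, now (((a * (1 * 1)) * (((-1 * 1) * 1) * 1)) * (- 0))
step 4: mul_one (→) rewrites ((-1 * 1) * 1) into (-1 * 1), now (((a * (1 * 1)) * ((-1 * 1) * 1)) * (- 0))
step 5: mul_one (→) rewrites (1 * 1) into 1, now (((a * 1) * ((-1 * 1) * 1)) * (- 0))
step 6: mul_one (→) rewrites (-1 * 1) into -1, now (((a * 1) * (-1 * 1)) * (- 0))
step 7: mul_one (→) rewrites (a * 1) into a, now ((a * (-1 * 1)) * (- 0))
step 8: mul_one (→) rewrites (-1 * 1) into -1, reaching cost 13 (bound 13)

((a * -1) * (- 0))   [cost 13]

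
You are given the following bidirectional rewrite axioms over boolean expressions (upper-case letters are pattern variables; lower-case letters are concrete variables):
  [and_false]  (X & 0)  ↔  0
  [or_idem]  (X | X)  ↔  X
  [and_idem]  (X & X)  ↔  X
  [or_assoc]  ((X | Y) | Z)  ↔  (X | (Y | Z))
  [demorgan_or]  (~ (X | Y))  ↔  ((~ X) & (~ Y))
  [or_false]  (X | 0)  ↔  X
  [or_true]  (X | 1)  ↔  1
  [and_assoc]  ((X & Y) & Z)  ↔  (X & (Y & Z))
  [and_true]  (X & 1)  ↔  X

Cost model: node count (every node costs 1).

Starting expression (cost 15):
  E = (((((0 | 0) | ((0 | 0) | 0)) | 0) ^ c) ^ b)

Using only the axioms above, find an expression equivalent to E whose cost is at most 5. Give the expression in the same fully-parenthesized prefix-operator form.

(1) (0 | 0)  =[or_idem →]=  0    ⊢ (((((0 | 0) | (0 | 0)) | 0) ^ c) ^ b)
(2) ((0 | 0) | (0 | 0))  =[or_idem →]=  (0 | 0)    ⊢ ((((0 | 0) | 0) ^ c) ^ b)
(3) ((0 | 0) | 0)  =[or_false →]=  (0 | 0)    ⊢ (((0 | 0) ^ c) ^ b)
(4) (0 | 0)  =[or_idem →]=  0    ⊢ cost 5, within 5

((0 ^ c) ^ b)   [cost 5]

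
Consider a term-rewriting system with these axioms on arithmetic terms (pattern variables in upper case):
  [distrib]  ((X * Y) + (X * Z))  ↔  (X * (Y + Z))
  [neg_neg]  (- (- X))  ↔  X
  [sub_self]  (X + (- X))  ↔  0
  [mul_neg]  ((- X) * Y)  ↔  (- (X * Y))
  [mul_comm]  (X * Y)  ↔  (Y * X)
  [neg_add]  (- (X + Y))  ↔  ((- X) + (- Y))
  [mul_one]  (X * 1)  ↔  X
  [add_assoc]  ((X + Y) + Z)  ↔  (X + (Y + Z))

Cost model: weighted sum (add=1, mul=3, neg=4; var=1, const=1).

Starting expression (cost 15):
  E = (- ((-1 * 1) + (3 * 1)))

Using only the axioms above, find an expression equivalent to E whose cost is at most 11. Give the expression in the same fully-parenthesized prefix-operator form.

((- -1) + (- 3))   [cost 11]

1. [neg_add →] (- ((-1 * 1) + (3 * 1)))  →  ((- (-1 * 1)) + (- (3 * 1)))
2. [mul_one →] (-1 * 1)  →  -1;  E = ((- -1) + (- (3 * 1)))
3. [mul_one →] (3 * 1)  →  3;  cost 11 ≤ 11, done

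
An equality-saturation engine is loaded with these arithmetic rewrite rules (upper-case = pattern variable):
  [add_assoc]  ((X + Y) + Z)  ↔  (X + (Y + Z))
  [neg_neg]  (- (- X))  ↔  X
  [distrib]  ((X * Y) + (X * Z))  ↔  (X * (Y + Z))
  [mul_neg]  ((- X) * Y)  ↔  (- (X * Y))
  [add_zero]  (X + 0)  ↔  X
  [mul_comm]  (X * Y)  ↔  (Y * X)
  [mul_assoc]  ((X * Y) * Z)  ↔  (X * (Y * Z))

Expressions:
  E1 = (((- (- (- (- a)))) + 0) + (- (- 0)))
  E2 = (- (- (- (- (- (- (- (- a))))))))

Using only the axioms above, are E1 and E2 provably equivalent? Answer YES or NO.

YES

(1) (- (- (- (- a))))  =[neg_neg →]=  (- (- a))    ⊢ (((- (- a)) + 0) + (- (- 0)))
(2) (- (- 0))  =[neg_neg →]=  0    ⊢ (((- (- a)) + 0) + 0)
(3) ((- (- a)) + 0)  =[add_zero →]=  (- (- a))    ⊢ ((- (- a)) + 0)
(4) ((- (- a)) + 0)  =[add_zero →]=  (- (- a))
(5) (- (- a))  =[neg_neg ←]=  (- (- (- (- a))))
(6) a  =[neg_neg ←]=  (- (- a))    ⊢ (- (- (- (- (- (- a))))))
(7) a  =[neg_neg ←]=  (- (- a))    ⊢ E2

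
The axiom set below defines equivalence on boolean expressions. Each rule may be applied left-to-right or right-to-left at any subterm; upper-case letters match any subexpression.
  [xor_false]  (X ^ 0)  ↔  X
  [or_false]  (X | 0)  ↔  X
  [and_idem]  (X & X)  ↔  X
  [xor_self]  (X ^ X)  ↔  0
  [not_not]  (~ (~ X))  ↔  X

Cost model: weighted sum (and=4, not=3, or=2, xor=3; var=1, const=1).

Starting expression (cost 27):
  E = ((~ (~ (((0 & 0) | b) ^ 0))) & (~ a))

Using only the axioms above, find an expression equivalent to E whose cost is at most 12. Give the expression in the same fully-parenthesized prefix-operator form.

((0 | b) & (~ a))   [cost 12]

step 1: not_not (→) rewrites (~ (~ (((0 & 0) | b) ^ 0))) into (((0 & 0) | b) ^ 0), now ((((0 & 0) | b) ^ 0) & (~ a))
step 2: xor_false (→) rewrites (((0 & 0) | b) ^ 0) into ((0 & 0) | b), now (((0 & 0) | b) & (~ a))
step 3: and_idem (→) rewrites (0 & 0) into 0, reaching cost 12 (bound 12)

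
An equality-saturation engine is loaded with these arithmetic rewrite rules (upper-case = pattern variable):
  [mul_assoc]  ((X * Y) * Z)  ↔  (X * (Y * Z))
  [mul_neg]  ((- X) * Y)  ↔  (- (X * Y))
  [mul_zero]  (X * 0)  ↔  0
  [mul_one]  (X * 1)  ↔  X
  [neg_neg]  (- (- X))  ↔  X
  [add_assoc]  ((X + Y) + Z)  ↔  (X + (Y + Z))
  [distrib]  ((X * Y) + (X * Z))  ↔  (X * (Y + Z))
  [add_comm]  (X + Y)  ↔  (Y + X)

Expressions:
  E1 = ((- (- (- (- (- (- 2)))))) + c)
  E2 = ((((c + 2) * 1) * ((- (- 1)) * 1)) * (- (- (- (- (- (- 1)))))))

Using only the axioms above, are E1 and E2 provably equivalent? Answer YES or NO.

step 1: neg_neg (→) rewrites (- (- (- (- 2)))) into (- (- 2)), now ((- (- (- (- 2)))) + c)
step 2: add_comm (→) rewrites ((- (- (- (- 2)))) + c) into (c + (- (- (- (- 2)))))
step 3: neg_neg (→) rewrites (- (- 2)) into 2, now (c + (- (- 2)))
step 4: neg_neg (→) rewrites (- (- 2)) into 2, now (c + 2)
step 5: mul_one (←) rewrites (c + 2) into ((c + 2) * 1)
step 6: mul_one (←) rewrites ((c + 2) * 1) into (((c + 2) * 1) * 1)
step 7: mul_one (←) rewrites 1 into (1 * 1), now (((c + 2) * (1 * 1)) * 1)
step 8: mul_one (←) rewrites (c + 2) into ((c + 2) * 1), now ((((c + 2) * 1) * (1 * 1)) * 1)
step 9: neg_neg (←) rewrites 1 into (- (- 1)), now ((((c + 2) * 1) * (1 * 1)) * (- (- 1)))
step 10: neg_neg (←) rewrites 1 into (- (- 1)), now ((((c + 2) * 1) * ((- (- 1)) * 1)) * (- (- 1)))
step 11: neg_neg (←) rewrites 1 into (- (- 1)), now ((((c + 2) * 1) * ((- (- 1)) * 1)) * (- (- (- (- 1)))))
step 12: neg_neg (←) rewrites (- (- (- 1))) into (- (- (- (- (- 1))))), which is E2

YES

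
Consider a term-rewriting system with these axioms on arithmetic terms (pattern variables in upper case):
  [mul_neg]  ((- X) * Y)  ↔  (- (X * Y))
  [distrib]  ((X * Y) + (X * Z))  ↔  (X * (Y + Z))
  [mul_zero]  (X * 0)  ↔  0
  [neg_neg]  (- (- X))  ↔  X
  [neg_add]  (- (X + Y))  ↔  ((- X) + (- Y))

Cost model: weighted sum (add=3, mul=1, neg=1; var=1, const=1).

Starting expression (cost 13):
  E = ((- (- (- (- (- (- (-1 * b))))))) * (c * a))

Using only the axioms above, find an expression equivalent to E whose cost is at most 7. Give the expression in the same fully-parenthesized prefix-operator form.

step 1: neg_neg (→) rewrites (- (- (-1 * b))) into (-1 * b), now ((- (- (- (- (-1 * b))))) * (c * a))
step 2: neg_neg (→) rewrites (- (- (-1 * b))) into (-1 * b), now ((- (- (-1 * b))) * (c * a))
step 3: neg_neg (→) rewrites (- (- (-1 * b))) into (-1 * b), reaching cost 7 (bound 7)

((-1 * b) * (c * a))   [cost 7]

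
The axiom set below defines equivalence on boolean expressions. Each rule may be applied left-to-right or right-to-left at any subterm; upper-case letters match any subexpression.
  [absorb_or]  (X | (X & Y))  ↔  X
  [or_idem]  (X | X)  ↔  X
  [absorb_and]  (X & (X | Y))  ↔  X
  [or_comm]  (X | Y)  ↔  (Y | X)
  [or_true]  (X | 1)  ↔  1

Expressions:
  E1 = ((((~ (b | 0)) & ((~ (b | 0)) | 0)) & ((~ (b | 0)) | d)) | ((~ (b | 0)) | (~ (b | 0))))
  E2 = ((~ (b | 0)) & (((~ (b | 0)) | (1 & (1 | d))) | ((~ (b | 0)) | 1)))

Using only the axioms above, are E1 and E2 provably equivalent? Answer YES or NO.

(1) ((~ (b | 0)) & ((~ (b | 0)) | 0))  =[absorb_and →]=  (~ (b | 0))    ⊢ (((~ (b | 0)) & ((~ (b | 0)) | d)) | ((~ (b | 0)) | (~ (b | 0))))
(2) ((~ (b | 0)) | (~ (b | 0)))  =[or_idem →]=  (~ (b | 0))    ⊢ (((~ (b | 0)) & ((~ (b | 0)) | d)) | (~ (b | 0)))
(3) ((~ (b | 0)) & ((~ (b | 0)) | d))  =[absorb_and →]=  (~ (b | 0))    ⊢ ((~ (b | 0)) | (~ (b | 0)))
(4) ((~ (b | 0)) | (~ (b | 0)))  =[or_idem →]=  (~ (b | 0))
(5) (~ (b | 0))  =[absorb_and ←]=  ((~ (b | 0)) & ((~ (b | 0)) | 1))
(6) ((~ (b | 0)) | 1)  =[or_idem ←]=  (((~ (b | 0)) | 1) | ((~ (b | 0)) | 1))    ⊢ ((~ (b | 0)) & (((~ (b | 0)) | 1) | ((~ (b | 0)) | 1)))
(7) 1  =[absorb_and ←]=  (1 & (1 | d))    ⊢ E2

YES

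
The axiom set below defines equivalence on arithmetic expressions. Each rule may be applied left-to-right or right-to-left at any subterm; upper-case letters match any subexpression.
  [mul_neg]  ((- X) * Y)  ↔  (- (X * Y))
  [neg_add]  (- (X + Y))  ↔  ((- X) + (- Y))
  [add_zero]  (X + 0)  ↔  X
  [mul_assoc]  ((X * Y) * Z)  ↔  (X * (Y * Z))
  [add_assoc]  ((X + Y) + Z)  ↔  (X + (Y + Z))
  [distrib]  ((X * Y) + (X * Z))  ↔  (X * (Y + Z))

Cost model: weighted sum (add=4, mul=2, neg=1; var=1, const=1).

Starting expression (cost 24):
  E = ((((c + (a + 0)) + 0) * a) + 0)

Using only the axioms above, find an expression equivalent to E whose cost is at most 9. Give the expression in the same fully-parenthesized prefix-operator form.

((c + a) * a)   [cost 9]

step 1: add_zero (→) rewrites ((((c + (a + 0)) + 0) * a) + 0) into (((c + (a + 0)) + 0) * a)
step 2: add_zero (→) rewrites ((c + (a + 0)) + 0) into (c + (a + 0)), now ((c + (a + 0)) * a)
step 3: add_zero (→) rewrites (a + 0) into a, reaching cost 9 (bound 9)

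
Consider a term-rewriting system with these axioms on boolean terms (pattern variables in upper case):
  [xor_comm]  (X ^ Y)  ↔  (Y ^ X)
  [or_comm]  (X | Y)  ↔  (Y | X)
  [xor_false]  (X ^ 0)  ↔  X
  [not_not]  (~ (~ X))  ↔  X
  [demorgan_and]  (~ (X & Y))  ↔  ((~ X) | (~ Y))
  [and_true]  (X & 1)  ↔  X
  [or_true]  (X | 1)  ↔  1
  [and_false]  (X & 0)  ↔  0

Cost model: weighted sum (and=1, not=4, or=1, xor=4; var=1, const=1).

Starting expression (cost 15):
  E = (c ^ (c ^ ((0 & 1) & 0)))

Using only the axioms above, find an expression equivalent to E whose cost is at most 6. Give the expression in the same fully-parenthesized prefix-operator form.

(1) (0 & 1)  =[and_true →]=  0    ⊢ (c ^ (c ^ (0 & 0)))
(2) (0 & 0)  =[and_false →]=  0    ⊢ (c ^ (c ^ 0))
(3) (c ^ 0)  =[xor_false →]=  c    ⊢ cost 6, within 6

(c ^ c)   [cost 6]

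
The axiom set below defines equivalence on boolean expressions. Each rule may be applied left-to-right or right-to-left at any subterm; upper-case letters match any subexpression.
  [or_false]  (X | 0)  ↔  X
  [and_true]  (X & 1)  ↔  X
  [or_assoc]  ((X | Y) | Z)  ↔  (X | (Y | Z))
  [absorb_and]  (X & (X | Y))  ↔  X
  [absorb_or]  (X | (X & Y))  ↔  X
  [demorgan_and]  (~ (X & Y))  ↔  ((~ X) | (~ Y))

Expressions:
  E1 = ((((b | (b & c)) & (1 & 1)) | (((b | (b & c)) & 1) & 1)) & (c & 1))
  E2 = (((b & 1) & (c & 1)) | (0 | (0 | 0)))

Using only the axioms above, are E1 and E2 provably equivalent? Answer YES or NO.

YES

step 1: and_true (→) rewrites (1 & 1) into 1, now ((((b | (b & c)) & 1) | (((b | (b & c)) & 1) & 1)) & (c & 1))
step 2: absorb_or (→) rewrites (((b | (b & c)) & 1) | (((b | (b & c)) & 1) & 1)) into ((b | (b & c)) & 1), now (((b | (b & c)) & 1) & (c & 1))
step 3: absorb_or (→) rewrites (b | (b & c)) into b, now ((b & 1) & (c & 1))
step 4: or_false (←) rewrites ((b & 1) & (c & 1)) into (((b & 1) & (c & 1)) | 0)
step 5: or_false (←) rewrites 0 into (0 | 0), now (((b & 1) & (c & 1)) | (0 | 0))
step 6: or_false (←) rewrites 0 into (0 | 0), which is E2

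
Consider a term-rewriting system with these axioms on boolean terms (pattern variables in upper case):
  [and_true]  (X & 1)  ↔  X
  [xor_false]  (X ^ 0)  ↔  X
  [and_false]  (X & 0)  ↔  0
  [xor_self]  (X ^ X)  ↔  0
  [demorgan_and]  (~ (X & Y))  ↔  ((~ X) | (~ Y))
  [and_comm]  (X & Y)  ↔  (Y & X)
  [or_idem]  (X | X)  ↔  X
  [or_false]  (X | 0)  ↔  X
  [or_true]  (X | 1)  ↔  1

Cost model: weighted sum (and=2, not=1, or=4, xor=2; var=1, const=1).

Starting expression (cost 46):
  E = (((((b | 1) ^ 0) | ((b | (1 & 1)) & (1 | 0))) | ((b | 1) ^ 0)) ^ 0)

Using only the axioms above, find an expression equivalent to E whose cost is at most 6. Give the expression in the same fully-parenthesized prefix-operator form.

(b | 1)   [cost 6]

step 1: and_true (→) rewrites (1 & 1) into 1, now (((((b | 1) ^ 0) | ((b | 1) & (1 | 0))) | ((b | 1) ^ 0)) ^ 0)
step 2: xor_false (→) rewrites ((b | 1) ^ 0) into (b | 1), now ((((b | 1) | ((b | 1) & (1 | 0))) | ((b | 1) ^ 0)) ^ 0)
step 3: or_false (→) rewrites (1 | 0) into 1, now ((((b | 1) | ((b | 1) & 1)) | ((b | 1) ^ 0)) ^ 0)
step 4: xor_false (→) rewrites ((((b | 1) | ((b | 1) & 1)) | ((b | 1) ^ 0)) ^ 0) into (((b | 1) | ((b | 1) & 1)) | ((b | 1) ^ 0))
step 5: and_true (→) rewrites ((b | 1) & 1) into (b | 1), now (((b | 1) | (b | 1)) | ((b | 1) ^ 0))
step 6: or_idem (→) rewrites ((b | 1) | (b | 1)) into (b | 1), now ((b | 1) | ((b | 1) ^ 0))
step 7: xor_false (→) rewrites ((b | 1) ^ 0) into (b | 1), now ((b | 1) | (b | 1))
step 8: or_idem (→) rewrites ((b | 1) | (b | 1)) into (b | 1), reaching cost 6 (bound 6)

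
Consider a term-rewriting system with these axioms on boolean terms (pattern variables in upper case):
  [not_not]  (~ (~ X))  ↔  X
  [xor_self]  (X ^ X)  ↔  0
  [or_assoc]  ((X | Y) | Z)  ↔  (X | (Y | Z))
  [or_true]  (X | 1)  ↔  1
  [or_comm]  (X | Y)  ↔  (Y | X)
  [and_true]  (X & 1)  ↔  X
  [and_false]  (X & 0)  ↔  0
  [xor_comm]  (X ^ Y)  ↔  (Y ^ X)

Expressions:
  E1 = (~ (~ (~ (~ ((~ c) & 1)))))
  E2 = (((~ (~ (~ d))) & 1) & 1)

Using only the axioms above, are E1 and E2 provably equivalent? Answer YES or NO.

The axioms are sound identities: if E1 ↔* E2 then E1 and E2 evaluate identically under any assignment.
Under c=0, d=1: E1 evaluates to 1, E2 to 0. Distinct ⇒ no rewrite sequence connects them.

NO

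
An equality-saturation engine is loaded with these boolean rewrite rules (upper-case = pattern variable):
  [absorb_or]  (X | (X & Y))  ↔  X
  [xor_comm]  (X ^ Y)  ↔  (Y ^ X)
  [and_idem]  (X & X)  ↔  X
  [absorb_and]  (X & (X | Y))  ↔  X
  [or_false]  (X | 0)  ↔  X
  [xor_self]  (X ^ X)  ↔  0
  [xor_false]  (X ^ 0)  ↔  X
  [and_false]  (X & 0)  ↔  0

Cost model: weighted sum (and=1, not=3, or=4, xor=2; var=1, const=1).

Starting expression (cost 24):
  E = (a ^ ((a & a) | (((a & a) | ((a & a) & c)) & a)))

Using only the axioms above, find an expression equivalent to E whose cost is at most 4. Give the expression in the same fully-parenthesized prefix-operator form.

(1) ((a & a) | ((a & a) & c))  =[absorb_or →]=  (a & a)    ⊢ (a ^ ((a & a) | ((a & a) & a)))
(2) ((a & a) | ((a & a) & a))  =[absorb_or →]=  (a & a)    ⊢ (a ^ (a & a))
(3) (a & a)  =[and_idem →]=  a    ⊢ cost 4, within 4

(a ^ a)   [cost 4]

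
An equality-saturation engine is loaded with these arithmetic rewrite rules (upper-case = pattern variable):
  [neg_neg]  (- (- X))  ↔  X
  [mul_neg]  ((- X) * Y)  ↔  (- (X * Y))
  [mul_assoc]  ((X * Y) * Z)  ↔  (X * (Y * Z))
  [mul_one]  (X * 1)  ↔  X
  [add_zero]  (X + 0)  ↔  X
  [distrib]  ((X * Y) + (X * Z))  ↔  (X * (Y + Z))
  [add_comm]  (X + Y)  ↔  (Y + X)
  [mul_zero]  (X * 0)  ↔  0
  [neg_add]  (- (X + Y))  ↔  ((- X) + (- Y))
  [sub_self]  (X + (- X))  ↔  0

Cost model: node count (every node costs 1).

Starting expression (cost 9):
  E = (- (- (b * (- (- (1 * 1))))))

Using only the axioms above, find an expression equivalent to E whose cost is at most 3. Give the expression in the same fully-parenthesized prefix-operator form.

(- (- b))   [cost 3]

(1) (1 * 1)  =[mul_one →]=  1    ⊢ (- (- (b * (- (- 1)))))
(2) (- (- 1))  =[neg_neg →]=  1    ⊢ (- (- (b * 1)))
(3) (b * 1)  =[mul_one →]=  b    ⊢ cost 3, within 3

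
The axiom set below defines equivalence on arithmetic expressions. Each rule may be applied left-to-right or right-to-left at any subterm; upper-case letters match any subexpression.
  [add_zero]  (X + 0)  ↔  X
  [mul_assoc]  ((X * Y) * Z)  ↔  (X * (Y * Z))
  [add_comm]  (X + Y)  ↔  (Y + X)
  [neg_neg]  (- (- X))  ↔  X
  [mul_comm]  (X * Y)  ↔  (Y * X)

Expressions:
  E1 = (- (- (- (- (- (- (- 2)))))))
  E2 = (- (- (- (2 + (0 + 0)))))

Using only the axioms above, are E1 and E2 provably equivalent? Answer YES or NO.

(1) (- (- (- (- (- (- 2))))))  =[neg_neg →]=  (- (- (- (- 2))))    ⊢ (- (- (- (- (- 2)))))
(2) (- (- (- (- 2))))  =[neg_neg →]=  (- (- 2))    ⊢ (- (- (- 2)))
(3) (- (- 2))  =[neg_neg →]=  2    ⊢ (- 2)
(4) 2  =[add_zero ←]=  (2 + 0)    ⊢ (- (2 + 0))
(5) 0  =[add_zero ←]=  (0 + 0)    ⊢ (- (2 + (0 + 0)))
(6) (- (2 + (0 + 0)))  =[neg_neg ←]=  (- (- (- (2 + (0 + 0)))))    ⊢ E2

YES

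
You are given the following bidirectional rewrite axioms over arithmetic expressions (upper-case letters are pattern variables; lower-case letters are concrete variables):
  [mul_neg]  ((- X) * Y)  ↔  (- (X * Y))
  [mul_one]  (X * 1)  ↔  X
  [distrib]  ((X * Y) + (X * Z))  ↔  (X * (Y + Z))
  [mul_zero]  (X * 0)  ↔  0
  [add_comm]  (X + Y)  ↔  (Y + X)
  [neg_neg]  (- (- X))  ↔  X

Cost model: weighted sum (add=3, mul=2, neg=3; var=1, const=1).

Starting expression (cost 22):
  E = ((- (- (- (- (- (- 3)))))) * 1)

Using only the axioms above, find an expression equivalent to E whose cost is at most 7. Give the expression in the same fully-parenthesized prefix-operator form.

(- (- 3))   [cost 7]

1. [neg_neg →] (- (- (- (- (- (- 3))))))  →  (- (- (- (- 3))));  E = ((- (- (- (- 3)))) * 1)
2. [neg_neg →] (- (- (- (- 3))))  →  (- (- 3));  E = ((- (- 3)) * 1)
3. [mul_one →] ((- (- 3)) * 1)  →  (- (- 3));  cost 7 ≤ 7, done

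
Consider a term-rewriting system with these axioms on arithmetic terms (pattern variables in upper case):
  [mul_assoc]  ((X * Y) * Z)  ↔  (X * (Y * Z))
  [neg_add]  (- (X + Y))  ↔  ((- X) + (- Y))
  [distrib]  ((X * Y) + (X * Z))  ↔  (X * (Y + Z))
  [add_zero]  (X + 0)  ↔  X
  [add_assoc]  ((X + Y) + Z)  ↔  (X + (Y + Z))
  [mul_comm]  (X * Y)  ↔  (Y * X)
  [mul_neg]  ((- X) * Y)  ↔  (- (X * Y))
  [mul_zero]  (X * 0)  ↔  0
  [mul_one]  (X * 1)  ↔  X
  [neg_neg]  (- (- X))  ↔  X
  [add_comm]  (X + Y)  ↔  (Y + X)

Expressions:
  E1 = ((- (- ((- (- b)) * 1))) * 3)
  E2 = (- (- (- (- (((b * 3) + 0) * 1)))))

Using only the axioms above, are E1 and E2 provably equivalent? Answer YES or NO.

YES

step 1: neg_neg (→) rewrites (- (- b)) into b, now ((- (- (b * 1))) * 3)
step 2: mul_one (→) rewrites (b * 1) into b, now ((- (- b)) * 3)
step 3: neg_neg (→) rewrites (- (- b)) into b, now (b * 3)
step 4: mul_one (←) rewrites (b * 3) into ((b * 3) * 1)
step 5: add_zero (←) rewrites (b * 3) into ((b * 3) + 0), now (((b * 3) + 0) * 1)
step 6: neg_neg (←) rewrites (((b * 3) + 0) * 1) into (- (- (((b * 3) + 0) * 1)))
step 7: neg_neg (←) rewrites (- (- (((b * 3) + 0) * 1))) into (- (- (- (- (((b * 3) + 0) * 1))))), which is E2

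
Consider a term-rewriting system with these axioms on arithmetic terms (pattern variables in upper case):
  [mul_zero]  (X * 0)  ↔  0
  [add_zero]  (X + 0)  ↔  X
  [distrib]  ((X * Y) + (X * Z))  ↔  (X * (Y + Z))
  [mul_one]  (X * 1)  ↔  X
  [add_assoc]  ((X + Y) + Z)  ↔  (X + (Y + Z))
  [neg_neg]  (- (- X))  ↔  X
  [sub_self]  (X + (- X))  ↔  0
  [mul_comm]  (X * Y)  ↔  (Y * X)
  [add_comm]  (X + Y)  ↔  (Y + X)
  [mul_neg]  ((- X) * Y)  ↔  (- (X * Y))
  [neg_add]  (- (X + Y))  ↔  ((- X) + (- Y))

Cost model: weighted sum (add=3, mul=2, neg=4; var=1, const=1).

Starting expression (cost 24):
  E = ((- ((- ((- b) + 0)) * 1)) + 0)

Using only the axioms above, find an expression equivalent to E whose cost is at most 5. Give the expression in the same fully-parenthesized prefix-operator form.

1. [mul_one →] ((- ((- b) + 0)) * 1)  →  (- ((- b) + 0));  E = ((- (- ((- b) + 0))) + 0)
2. [add_zero →] ((- b) + 0)  →  (- b);  E = ((- (- (- b))) + 0)
3. [add_zero →] ((- (- (- b))) + 0)  →  (- (- (- b)))
4. [neg_neg →] (- (- b))  →  b;  cost 5 ≤ 5, done

(- b)   [cost 5]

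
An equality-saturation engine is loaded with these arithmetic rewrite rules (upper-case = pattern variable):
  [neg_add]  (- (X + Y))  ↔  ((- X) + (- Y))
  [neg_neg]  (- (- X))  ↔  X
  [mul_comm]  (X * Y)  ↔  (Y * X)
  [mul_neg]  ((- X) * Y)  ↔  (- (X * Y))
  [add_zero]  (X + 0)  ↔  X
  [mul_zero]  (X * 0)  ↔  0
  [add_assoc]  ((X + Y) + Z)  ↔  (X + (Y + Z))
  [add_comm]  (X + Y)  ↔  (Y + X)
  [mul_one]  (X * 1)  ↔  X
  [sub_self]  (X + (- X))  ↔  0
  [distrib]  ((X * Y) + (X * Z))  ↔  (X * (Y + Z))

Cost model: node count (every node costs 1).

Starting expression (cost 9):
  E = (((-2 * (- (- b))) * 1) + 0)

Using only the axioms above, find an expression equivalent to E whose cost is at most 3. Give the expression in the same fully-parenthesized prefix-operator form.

(1) ((-2 * (- (- b))) * 1)  =[mul_one →]=  (-2 * (- (- b)))    ⊢ ((-2 * (- (- b))) + 0)
(2) (- (- b))  =[neg_neg →]=  b    ⊢ ((-2 * b) + 0)
(3) ((-2 * b) + 0)  =[add_zero →]=  (-2 * b)    ⊢ cost 3, within 3

(-2 * b)   [cost 3]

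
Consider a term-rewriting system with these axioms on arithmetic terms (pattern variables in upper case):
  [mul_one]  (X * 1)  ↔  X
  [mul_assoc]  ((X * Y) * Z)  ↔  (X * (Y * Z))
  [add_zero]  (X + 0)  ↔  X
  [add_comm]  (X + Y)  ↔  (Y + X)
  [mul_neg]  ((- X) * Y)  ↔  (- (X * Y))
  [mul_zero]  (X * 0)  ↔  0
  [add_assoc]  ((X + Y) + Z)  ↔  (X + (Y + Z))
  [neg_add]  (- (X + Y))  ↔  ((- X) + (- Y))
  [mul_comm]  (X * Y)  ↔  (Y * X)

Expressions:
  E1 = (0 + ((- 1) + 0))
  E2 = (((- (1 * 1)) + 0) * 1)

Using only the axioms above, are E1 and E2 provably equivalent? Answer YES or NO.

step 1: add_zero (→) rewrites ((- 1) + 0) into (- 1), now (0 + (- 1))
step 2: add_comm (→) rewrites (0 + (- 1)) into ((- 1) + 0)
step 3: add_zero (→) rewrites ((- 1) + 0) into (- 1)
step 4: mul_one (←) rewrites (- 1) into ((- 1) * 1)
step 5: add_zero (←) rewrites (- 1) into ((- 1) + 0), now (((- 1) + 0) * 1)
step 6: mul_one (←) rewrites 1 into (1 * 1), which is E2

YES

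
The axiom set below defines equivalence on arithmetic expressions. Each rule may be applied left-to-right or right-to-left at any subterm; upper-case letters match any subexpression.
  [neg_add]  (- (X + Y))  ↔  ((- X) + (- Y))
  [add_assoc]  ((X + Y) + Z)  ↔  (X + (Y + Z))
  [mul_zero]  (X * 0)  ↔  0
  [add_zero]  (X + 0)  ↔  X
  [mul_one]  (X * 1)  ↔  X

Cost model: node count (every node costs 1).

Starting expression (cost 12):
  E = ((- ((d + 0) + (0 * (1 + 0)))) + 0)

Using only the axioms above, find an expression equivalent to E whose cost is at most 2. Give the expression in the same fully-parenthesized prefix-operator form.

(- d)   [cost 2]

(1) (1 + 0)  =[add_zero →]=  1    ⊢ ((- ((d + 0) + (0 * 1))) + 0)
(2) (0 * 1)  =[mul_one →]=  0    ⊢ ((- ((d + 0) + 0)) + 0)
(3) ((- ((d + 0) + 0)) + 0)  =[add_zero →]=  (- ((d + 0) + 0))
(4) ((d + 0) + 0)  =[add_zero →]=  (d + 0)    ⊢ (- (d + 0))
(5) (d + 0)  =[add_zero →]=  d    ⊢ cost 2, within 2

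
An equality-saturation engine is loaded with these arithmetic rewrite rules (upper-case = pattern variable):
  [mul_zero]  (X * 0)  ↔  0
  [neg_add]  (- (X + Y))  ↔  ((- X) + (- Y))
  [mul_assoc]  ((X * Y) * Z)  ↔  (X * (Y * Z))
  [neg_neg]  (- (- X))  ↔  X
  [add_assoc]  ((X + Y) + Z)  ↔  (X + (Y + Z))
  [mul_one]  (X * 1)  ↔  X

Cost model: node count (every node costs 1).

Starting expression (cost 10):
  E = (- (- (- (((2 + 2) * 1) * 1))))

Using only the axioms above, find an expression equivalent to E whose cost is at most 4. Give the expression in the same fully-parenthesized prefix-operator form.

step 1: neg_neg (→) rewrites (- (- (((2 + 2) * 1) * 1))) into (((2 + 2) * 1) * 1), now (- (((2 + 2) * 1) * 1))
step 2: mul_one (→) rewrites (((2 + 2) * 1) * 1) into ((2 + 2) * 1), now (- ((2 + 2) * 1))
step 3: mul_one (→) rewrites ((2 + 2) * 1) into (2 + 2), reaching cost 4 (bound 4)

(- (2 + 2))   [cost 4]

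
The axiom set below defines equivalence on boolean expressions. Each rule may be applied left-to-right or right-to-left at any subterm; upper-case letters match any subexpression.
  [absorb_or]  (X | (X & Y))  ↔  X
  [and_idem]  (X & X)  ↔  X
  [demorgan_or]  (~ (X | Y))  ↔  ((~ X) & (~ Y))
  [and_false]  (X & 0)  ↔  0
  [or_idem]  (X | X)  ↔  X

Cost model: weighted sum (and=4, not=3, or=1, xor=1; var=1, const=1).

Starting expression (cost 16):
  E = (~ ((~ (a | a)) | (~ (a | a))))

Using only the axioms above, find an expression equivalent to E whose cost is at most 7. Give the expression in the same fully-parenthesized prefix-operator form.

1. [or_idem →] ((~ (a | a)) | (~ (a | a)))  →  (~ (a | a));  E = (~ (~ (a | a)))
2. [demorgan_or →] (~ (a | a))  →  ((~ a) & (~ a));  E = (~ ((~ a) & (~ a)))
3. [and_idem →] ((~ a) & (~ a))  →  (~ a);  cost 7 ≤ 7, done

(~ (~ a))   [cost 7]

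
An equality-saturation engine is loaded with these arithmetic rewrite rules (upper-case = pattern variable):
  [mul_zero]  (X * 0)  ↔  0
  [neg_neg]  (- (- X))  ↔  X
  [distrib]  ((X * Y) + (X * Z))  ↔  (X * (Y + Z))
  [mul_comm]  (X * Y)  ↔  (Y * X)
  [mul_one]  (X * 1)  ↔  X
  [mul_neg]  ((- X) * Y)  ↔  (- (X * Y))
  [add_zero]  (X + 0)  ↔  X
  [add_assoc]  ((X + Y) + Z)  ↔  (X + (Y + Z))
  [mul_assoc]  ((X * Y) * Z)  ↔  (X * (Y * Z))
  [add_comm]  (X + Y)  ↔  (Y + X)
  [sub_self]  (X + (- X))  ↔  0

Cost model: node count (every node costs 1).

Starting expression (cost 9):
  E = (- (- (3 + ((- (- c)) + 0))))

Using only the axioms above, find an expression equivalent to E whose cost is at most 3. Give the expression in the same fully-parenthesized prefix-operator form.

(3 + c)   [cost 3]

1. [add_zero →] ((- (- c)) + 0)  →  (- (- c));  E = (- (- (3 + (- (- c)))))
2. [neg_neg →] (- (- (3 + (- (- c)))))  →  (3 + (- (- c)))
3. [neg_neg →] (- (- c))  →  c;  cost 3 ≤ 3, done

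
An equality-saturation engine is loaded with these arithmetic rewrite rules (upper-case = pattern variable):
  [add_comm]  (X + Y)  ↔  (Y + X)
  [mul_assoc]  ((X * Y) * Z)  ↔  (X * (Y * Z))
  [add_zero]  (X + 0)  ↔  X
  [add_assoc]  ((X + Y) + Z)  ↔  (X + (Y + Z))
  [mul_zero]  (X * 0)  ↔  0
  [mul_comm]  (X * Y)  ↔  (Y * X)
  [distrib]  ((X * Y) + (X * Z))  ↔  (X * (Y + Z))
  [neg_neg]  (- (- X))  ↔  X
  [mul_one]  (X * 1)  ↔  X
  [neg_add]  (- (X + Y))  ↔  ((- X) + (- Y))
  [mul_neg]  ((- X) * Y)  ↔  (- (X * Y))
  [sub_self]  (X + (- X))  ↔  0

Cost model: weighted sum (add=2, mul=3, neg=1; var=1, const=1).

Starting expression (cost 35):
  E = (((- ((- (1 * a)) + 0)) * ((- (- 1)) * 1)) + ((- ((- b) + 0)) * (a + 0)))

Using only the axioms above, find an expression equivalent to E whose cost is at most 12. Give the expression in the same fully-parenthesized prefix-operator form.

((a * 1) + (b * a))   [cost 12]

(1) ((- (1 * a)) + 0)  =[add_zero →]=  (- (1 * a))    ⊢ (((- (- (1 * a))) * ((- (- 1)) * 1)) + ((- ((- b) + 0)) * (a + 0)))
(2) (a + 0)  =[add_zero →]=  a    ⊢ (((- (- (1 * a))) * ((- (- 1)) * 1)) + ((- ((- b) + 0)) * a))
(3) (- (- (1 * a)))  =[neg_neg →]=  (1 * a)    ⊢ (((1 * a) * ((- (- 1)) * 1)) + ((- ((- b) + 0)) * a))
(4) ((- b) + 0)  =[add_zero →]=  (- b)    ⊢ (((1 * a) * ((- (- 1)) * 1)) + ((- (- b)) * a))
(5) (- (- 1))  =[neg_neg →]=  1    ⊢ (((1 * a) * (1 * 1)) + ((- (- b)) * a))
(6) (1 * a)  =[mul_comm →]=  (a * 1)    ⊢ (((a * 1) * (1 * 1)) + ((- (- b)) * a))
(7) (- (- b))  =[neg_neg →]=  b    ⊢ (((a * 1) * (1 * 1)) + (b * a))
(8) (1 * 1)  =[mul_one →]=  1    ⊢ (((a * 1) * 1) + (b * a))
(9) ((a * 1) * 1)  =[mul_one →]=  (a * 1)    ⊢ cost 12, within 12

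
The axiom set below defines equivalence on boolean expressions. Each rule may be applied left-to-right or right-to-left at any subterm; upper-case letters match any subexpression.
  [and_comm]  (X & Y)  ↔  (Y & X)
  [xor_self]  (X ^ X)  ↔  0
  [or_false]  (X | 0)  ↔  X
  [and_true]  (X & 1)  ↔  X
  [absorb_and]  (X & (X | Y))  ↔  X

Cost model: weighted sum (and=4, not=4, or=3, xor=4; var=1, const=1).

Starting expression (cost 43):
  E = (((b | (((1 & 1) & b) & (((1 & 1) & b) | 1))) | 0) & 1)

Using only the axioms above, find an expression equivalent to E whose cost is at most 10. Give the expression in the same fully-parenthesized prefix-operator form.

step 1: absorb_and (→) rewrites (((1 & 1) & b) & (((1 & 1) & b) | 1)) into ((1 & 1) & b), now (((b | ((1 & 1) & b)) | 0) & 1)
step 2: and_true (→) rewrites (((b | ((1 & 1) & b)) | 0) & 1) into ((b | ((1 & 1) & b)) | 0)
step 3: or_false (→) rewrites ((b | ((1 & 1) & b)) | 0) into (b | ((1 & 1) & b))
step 4: and_true (→) rewrites (1 & 1) into 1, reaching cost 10 (bound 10)

(b | (1 & b))   [cost 10]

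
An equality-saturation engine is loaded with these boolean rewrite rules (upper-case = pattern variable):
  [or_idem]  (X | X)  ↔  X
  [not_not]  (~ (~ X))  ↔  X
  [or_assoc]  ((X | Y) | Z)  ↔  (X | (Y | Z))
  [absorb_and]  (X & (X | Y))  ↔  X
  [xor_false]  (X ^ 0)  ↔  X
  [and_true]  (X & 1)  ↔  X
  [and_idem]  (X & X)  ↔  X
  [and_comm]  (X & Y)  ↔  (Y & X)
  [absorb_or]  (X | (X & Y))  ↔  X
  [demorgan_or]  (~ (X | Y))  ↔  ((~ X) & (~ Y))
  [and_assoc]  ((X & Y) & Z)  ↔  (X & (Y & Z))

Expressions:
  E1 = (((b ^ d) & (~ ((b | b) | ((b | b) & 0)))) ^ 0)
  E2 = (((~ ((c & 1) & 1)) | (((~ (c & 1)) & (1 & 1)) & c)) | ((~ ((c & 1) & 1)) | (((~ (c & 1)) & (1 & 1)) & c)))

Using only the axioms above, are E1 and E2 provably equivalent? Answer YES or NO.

The axioms are sound identities: if E1 ↔* E2 then E1 and E2 evaluate identically under any assignment.
Under b=0, c=0, d=0: E1 evaluates to 0, E2 to 1. Distinct ⇒ no rewrite sequence connects them.

NO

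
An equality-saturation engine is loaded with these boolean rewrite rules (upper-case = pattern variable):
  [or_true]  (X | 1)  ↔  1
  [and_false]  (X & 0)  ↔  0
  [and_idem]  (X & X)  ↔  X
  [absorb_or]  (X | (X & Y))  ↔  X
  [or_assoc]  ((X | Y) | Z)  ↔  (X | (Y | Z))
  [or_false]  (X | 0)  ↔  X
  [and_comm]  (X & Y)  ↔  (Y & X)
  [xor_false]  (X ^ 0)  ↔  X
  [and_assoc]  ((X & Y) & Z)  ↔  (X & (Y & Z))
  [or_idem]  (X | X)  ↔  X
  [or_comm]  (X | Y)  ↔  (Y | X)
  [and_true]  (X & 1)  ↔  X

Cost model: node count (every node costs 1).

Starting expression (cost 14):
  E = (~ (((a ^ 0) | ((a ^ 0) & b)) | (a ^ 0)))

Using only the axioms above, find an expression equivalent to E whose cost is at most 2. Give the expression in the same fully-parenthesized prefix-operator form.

step 1: absorb_or (→) rewrites ((a ^ 0) | ((a ^ 0) & b)) into (a ^ 0), now (~ ((a ^ 0) | (a ^ 0)))
step 2: or_idem (→) rewrites ((a ^ 0) | (a ^ 0)) into (a ^ 0), now (~ (a ^ 0))
step 3: xor_false (→) rewrites (a ^ 0) into a, reaching cost 2 (bound 2)

(~ a)   [cost 2]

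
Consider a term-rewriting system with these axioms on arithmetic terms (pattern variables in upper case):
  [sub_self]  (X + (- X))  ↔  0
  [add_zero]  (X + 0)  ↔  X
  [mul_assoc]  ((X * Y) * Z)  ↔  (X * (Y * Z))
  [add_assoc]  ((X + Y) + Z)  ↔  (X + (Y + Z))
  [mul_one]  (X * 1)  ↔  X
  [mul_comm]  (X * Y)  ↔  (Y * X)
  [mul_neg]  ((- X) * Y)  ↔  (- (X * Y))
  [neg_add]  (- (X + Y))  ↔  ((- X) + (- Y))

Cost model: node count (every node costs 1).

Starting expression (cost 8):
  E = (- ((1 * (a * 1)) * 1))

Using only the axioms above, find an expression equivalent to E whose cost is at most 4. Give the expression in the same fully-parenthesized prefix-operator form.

(- (a * 1))   [cost 4]

step 1: mul_comm (→) rewrites (1 * (a * 1)) into ((a * 1) * 1), now (- (((a * 1) * 1) * 1))
step 2: mul_one (→) rewrites (((a * 1) * 1) * 1) into ((a * 1) * 1), now (- ((a * 1) * 1))
step 3: mul_one (→) rewrites ((a * 1) * 1) into (a * 1), reaching cost 4 (bound 4)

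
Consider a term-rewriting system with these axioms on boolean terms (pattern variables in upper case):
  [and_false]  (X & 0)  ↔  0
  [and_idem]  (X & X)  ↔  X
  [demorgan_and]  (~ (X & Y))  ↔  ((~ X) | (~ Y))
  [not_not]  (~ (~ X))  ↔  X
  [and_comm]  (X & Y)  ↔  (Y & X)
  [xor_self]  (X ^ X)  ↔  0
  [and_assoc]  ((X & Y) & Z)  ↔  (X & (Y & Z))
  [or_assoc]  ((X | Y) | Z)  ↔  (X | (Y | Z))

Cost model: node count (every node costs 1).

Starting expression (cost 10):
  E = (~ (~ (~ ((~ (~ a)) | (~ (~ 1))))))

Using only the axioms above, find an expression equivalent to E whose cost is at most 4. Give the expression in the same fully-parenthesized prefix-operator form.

(~ (a | 1))   [cost 4]

step 1: not_not (→) rewrites (~ (~ 1)) into 1, now (~ (~ (~ ((~ (~ a)) | 1))))
step 2: not_not (→) rewrites (~ (~ ((~ (~ a)) | 1))) into ((~ (~ a)) | 1), now (~ ((~ (~ a)) | 1))
step 3: not_not (→) rewrites (~ (~ a)) into a, reaching cost 4 (bound 4)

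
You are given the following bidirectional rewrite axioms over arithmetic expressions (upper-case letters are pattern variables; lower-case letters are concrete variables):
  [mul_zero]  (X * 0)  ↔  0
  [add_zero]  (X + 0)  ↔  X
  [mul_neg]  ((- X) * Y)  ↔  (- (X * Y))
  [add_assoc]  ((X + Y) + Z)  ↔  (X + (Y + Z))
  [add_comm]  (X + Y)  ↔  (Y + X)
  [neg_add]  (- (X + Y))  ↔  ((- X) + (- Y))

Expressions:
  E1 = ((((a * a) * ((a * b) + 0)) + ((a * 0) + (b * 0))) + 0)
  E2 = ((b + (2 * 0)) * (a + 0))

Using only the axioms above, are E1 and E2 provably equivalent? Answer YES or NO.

NO

The axioms are sound identities: if E1 ↔* E2 then E1 and E2 evaluate identically under any assignment.
Under a=2, b=1: E1 evaluates to 8, E2 to 2. Distinct ⇒ no rewrite sequence connects them.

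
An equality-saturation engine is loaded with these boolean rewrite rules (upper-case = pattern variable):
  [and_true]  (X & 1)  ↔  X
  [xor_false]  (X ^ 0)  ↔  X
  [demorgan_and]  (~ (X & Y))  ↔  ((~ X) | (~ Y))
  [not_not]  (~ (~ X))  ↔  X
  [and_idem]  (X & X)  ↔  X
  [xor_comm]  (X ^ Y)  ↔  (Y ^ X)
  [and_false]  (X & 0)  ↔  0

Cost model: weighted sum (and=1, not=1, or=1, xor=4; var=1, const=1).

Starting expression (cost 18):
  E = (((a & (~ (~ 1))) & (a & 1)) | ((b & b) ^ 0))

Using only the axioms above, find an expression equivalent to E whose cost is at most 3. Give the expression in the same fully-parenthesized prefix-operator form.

step 1: not_not (→) rewrites (~ (~ 1)) into 1, now (((a & 1) & (a & 1)) | ((b & b) ^ 0))
step 2: xor_false (→) rewrites ((b & b) ^ 0) into (b & b), now (((a & 1) & (a & 1)) | (b & b))
step 3: and_idem (→) rewrites (b & b) into b, now (((a & 1) & (a & 1)) | b)
step 4: and_idem (→) rewrites ((a & 1) & (a & 1)) into (a & 1), now ((a & 1) | b)
step 5: and_true (→) rewrites (a & 1) into a, reaching cost 3 (bound 3)

(a | b)   [cost 3]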